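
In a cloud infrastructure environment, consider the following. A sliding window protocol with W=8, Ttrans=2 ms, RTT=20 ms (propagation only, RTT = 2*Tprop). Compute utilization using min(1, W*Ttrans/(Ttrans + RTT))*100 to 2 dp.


Given: W = 8, Ttrans = 2 ms, RTT = 20 ms (= 2 * Tprop, Tprop = 10 ms)
Cycle time = Ttrans + RTT = 2 + 20 = 22 ms (first packet sent until its ACK returns)
W * Ttrans = 8 * 2 = 16 ms of sending per cycle
W * Ttrans / (Ttrans + RTT) = 16 / 22 = 0.727273
U = min(1, 0.727273) = 0.727273
U% = 72.73%

72.73


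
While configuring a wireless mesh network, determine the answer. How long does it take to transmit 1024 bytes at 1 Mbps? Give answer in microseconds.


Given: packet = 1024 bytes, bandwidth = 1 Mbps
Packet in bits = 1024 * 8 = 8192 bits
Bandwidth = 1 * 10^6 = 1000000 bps
Time = 8192 / 1000000 seconds
Time in us = 8192 * 10^6 / 1000000 = 8192

8192


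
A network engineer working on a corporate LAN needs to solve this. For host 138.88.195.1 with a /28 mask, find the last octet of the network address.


Given: IP = 138.88.195.1, prefix = /28
Subnet mask = 255.255.255.240
Last octet of IP: 1
Last octet of mask: 240
Network last octet = 1 AND 240 = 0

0


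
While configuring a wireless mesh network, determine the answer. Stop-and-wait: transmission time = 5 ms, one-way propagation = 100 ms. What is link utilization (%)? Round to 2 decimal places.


Given: Ttrans = 5 ms, Tprop = 100 ms
RTT = 2 * Tprop = 2 * 100 = 200 ms
U = Ttrans / (Ttrans + RTT)
U = 5 / (5 + 200)
U = 5 / 205 = 0.02439
U% = 2.44%

2.44


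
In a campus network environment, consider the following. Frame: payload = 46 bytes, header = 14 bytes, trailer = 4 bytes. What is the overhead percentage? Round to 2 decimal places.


Given: payload = 46 B, header = 14 B, trailer = 4 B
Overhead bytes = header + trailer = 14 + 4 = 18
Total frame = payload + overhead = 46 + 18 = 64
Overhead % = 18 / 64 * 100 = 28.1250% -> 28.13% (2 dp)

28.13


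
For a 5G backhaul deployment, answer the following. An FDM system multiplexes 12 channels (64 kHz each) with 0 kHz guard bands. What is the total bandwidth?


Given: 12 channels, 64 kHz each, guard = 0 kHz
Channel bandwidth = 12 * 64 = 768 kHz
Guard bands = 11 gaps * 0 kHz = 0 kHz
Total = 768 + 0 = 768 kHz

768


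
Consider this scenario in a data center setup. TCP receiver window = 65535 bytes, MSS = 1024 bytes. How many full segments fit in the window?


Given: RWND = 65535 bytes, MSS = 1024 bytes
Full segments = floor(RWND / MSS)
Full segments = floor(65535 / 1024)
Full segments = floor(63.999) = 63

63


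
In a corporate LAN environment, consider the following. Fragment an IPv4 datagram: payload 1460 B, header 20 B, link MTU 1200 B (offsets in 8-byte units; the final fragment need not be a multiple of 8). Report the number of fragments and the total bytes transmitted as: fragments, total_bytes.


Max data per non-final fragment = floor((MTU - header)/8)*8 = floor((1200 - 20)/8)*8 = floor(1180/8)*8 = 1176 B
Final fragment needs no 8-byte alignment: it can carry up to MTU - header = 1180 B
Non-final fragments needed = ceil((payload - 1180) / 1176) = ceil(280/1176) = ceil(0.2381) = 1
Number of fragments = 1 + 1 = 2
Fragment sizes (data): 1 * 1176 B + 284 B (last, 284 <= 1180 OK)
Total bytes sent = payload + n_frags * header = 1460 + 2*20 = 1460 + 40 = 1500 B

2, 1500


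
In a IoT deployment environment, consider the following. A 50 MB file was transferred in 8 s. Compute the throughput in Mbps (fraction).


Given: file = 50 MB, time = 8 s
File in Mb = 50 * 8 = 400 Mb
Throughput = 400 / 8 Mbps
Throughput = 50 Mbps

50


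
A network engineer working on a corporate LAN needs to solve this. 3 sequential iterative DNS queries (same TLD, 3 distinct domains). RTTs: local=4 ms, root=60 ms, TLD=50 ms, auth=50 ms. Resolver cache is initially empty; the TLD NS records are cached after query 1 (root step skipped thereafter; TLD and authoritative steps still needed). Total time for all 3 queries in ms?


Lookup 1 (cold cache): local + root + TLD + auth = 4 + 60 + 50 + 50 = 164 ms
Lookups 2..3 (TLD NS cached -> skip root; new domain -> still ask TLD and auth): local + TLD + auth = 4 + 50 + 50 = 104 ms each
Remaining 2 lookups: 2 * 104 = 208 ms
Total = 164 + 208 = 372 ms

372


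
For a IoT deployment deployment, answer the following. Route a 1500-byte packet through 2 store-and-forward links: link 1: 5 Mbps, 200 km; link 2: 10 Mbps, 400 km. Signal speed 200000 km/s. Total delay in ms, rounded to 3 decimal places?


Packet = 1500 bytes = 12000 bits. Store-and-forward: sum (t_trans + t_prop) per link.
Link 1: t_trans = 12000/(5*10^6) s = 2.4000 ms; t_prop = 200/200000 s = 1.0000 ms; subtotal = 3.4000 ms
Link 2: t_trans = 12000/(10*10^6) s = 1.2000 ms; t_prop = 400/200000 s = 2.0000 ms; subtotal = 3.2000 ms
End-to-end = 3.4000 + 3.2000 = 6.6000 ms -> 6.600 ms (3 dp)

6.600


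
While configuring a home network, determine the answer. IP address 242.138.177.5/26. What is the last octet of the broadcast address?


Given: IP = 242.138.177.5, prefix = /26
Host bits = 32 - 26 = 6
Network last octet = 5 AND mask = 0
Host part size = 2^6 - 1 = 63
Broadcast last octet = 0 OR 63 = 63

63


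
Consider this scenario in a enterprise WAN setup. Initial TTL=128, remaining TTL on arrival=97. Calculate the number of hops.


Given: initial TTL = 128, received TTL = 97
Hops = initial TTL - received TTL
Hops = 128 - 97 = 31

31


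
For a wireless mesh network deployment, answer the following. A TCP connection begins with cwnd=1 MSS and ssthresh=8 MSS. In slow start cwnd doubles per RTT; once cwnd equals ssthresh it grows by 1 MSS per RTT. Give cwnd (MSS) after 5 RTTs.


RTT 0: cwnd = 1 MSS (initial)
RTT 1: cwnd = 2 MSS (slow start, doubled)
RTT 2: cwnd = 4 MSS (slow start, doubled)
RTT 3: cwnd = 8 MSS (slow start, doubled)
RTT 4: cwnd = 9 MSS (congestion avoidance, +1)
RTT 5: cwnd = 10 MSS (congestion avoidance, +1)

10


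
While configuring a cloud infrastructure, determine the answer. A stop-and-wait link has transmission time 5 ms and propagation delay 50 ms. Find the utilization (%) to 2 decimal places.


Given: Ttrans = 5 ms, Tprop = 50 ms
RTT = 2 * Tprop = 2 * 50 = 100 ms
U = Ttrans / (Ttrans + RTT)
U = 5 / (5 + 100)
U = 5 / 105 = 0.047619
U% = 4.76%

4.76


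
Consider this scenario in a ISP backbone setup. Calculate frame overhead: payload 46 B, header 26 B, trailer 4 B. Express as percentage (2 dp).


Given: payload = 46 B, header = 26 B, trailer = 4 B
Overhead bytes = header + trailer = 26 + 4 = 30
Total frame = payload + overhead = 46 + 30 = 76
Overhead % = 30 / 76 * 100 = 39.4737% -> 39.47% (2 dp)

39.47


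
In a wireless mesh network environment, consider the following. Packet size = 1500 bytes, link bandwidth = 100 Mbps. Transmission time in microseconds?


Given: packet = 1500 bytes, bandwidth = 100 Mbps
Packet in bits = 1500 * 8 = 12000 bits
Bandwidth = 100 * 10^6 = 100000000 bps
Time = 12000 / 100000000 seconds
Time in us = 12000 * 10^6 / 100000000 = 120

120


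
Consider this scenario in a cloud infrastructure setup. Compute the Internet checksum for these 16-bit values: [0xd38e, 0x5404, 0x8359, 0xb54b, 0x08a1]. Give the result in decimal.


Given words: [0xd38e, 0x5404, 0x8359, 0xb54b, 0x08a1]
Step 1: Sum all words
Raw sum = 54158 + 21508 + 33625 + 46411 + 2209 = 157911
Step 2: Fold carry: (26839 + 2) = 26841
One's complement = ~26841 & 0xFFFF = 38694

38694


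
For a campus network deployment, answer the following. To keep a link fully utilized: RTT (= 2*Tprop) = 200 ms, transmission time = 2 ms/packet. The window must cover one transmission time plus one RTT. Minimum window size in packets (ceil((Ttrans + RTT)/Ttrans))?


Given: Ttrans = 2 ms, RTT = 200 ms (= 2 * Tprop, Tprop = 100 ms)
Time until first ACK returns = Ttrans + RTT = 2 + 200 = 202 ms
Need W * Ttrans >= Ttrans + RTT  ->  W >= (Ttrans + RTT) / Ttrans
(Ttrans + RTT) / Ttrans = 202 / 2 = 101
W_min = ceil(101) = 101

101


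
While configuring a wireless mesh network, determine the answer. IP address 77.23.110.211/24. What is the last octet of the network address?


Given: IP = 77.23.110.211, prefix = /24
Subnet mask = 255.255.255.0
Last octet of IP: 211
Last octet of mask: 0
Network last octet = 211 AND 0 = 0

0


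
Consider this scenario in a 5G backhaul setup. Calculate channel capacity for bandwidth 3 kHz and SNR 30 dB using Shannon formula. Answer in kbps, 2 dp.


Given: B = 3 kHz, SNR = 30 dB
SNR linear = 10^(30/10) = 1000
1 + SNR = 1001
log2(1001) = 9.9672262588
C = 3 * 1000 * 9.9672262588 = 29901.6788 bps
C = 29.901679 kbps -> 29.90 kbps (2 dp)

29.90


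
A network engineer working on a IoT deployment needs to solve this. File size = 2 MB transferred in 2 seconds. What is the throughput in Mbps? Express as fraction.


Given: file = 2 MB, time = 2 s
File in Mb = 2 * 8 = 16 Mb
Throughput = 16 / 2 Mbps
Throughput = 8 Mbps

8


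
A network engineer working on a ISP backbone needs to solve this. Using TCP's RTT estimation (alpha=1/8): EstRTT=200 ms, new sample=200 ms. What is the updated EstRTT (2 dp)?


Given: EstRTT = 200 ms, SampleRTT = 200 ms, alpha = 1/8
New EstRTT = (1 - alpha) * EstRTT + alpha * SampleRTT
(7/8) * 200 = 175
(1/8) * 200 = 25
New EstRTT = 175 + 25 = 200 ms -> 200.00 ms (2 dp)

200.00


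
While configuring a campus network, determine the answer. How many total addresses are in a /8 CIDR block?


Given: CIDR prefix /8
Host bits = 32 - 8 = 24
Total addresses = 2^24 = 16777216

16777216


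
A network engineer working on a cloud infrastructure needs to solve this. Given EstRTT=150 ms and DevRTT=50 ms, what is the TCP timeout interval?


Given: EstRTT = 150 ms, DevRTT = 50 ms
Timeout = EstRTT + 4 * DevRTT
4 * DevRTT = 4 * 50 = 200
Timeout = 150 + 200 = 350 ms

350


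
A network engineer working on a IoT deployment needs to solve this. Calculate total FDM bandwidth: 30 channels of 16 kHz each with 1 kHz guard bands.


Given: 30 channels, 16 kHz each, guard = 1 kHz
Channel bandwidth = 30 * 16 = 480 kHz
Guard bands = 29 gaps * 1 kHz = 29 kHz
Total = 480 + 29 = 509 kHz

509


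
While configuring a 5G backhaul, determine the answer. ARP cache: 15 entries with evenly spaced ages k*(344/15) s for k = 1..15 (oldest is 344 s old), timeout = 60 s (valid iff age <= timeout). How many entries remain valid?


Ages are k * 344/15 s for k = 1..15 (spacing = 22.9333 s).
Entry k is valid iff k * 344/15 <= 60 iff k <= 15 * 60 / 344 = 2.6163
n_valid = floor(2.6163) = 2
(n_stale = 15 - 2 = 13)

2


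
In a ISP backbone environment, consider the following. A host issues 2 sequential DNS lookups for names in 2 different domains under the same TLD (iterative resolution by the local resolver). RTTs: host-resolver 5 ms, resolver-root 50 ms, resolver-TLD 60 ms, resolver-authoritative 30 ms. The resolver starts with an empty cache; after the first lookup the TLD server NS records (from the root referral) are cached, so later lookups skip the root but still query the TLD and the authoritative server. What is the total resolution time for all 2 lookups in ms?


Lookup 1 (cold cache): local + root + TLD + auth = 5 + 50 + 60 + 30 = 145 ms
Lookups 2..2 (TLD NS cached -> skip root; new domain -> still ask TLD and auth): local + TLD + auth = 5 + 60 + 30 = 95 ms each
Remaining 1 lookups: 1 * 95 = 95 ms
Total = 145 + 95 = 240 ms

240


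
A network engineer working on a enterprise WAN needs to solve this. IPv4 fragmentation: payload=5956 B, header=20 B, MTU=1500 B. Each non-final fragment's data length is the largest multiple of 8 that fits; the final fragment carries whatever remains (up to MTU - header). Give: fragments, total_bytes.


Max data per non-final fragment = floor((MTU - header)/8)*8 = floor((1500 - 20)/8)*8 = floor(1480/8)*8 = 1480 B
Final fragment needs no 8-byte alignment: it can carry up to MTU - header = 1480 B
Non-final fragments needed = ceil((payload - 1480) / 1480) = ceil(4476/1480) = ceil(3.0243) = 4
Number of fragments = 4 + 1 = 5
Fragment sizes (data): 4 * 1480 B + 36 B (last, 36 <= 1480 OK)
Total bytes sent = payload + n_frags * header = 5956 + 5*20 = 5956 + 100 = 6056 B

5, 6056


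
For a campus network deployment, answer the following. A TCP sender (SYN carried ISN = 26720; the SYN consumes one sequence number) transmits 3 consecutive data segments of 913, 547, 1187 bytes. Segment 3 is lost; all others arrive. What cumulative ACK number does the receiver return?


SYN uses sequence number 26720; first data byte = ISN + 1 = 26721.
Segment 1: SEQ = 26721, len = 913 B, covers [26721, 27633]
Segment 2: SEQ = 27634, len = 547 B, covers [27634, 28180]
Segment 3: SEQ = 28181, len = 1187 B, covers [28181, 29367] [LOST]
In-order data received: bytes [26721, 28180] (segments 1..2).
Segment 3 missing -> gap begins at byte 28181.
Cumulative ACK = next expected in-order byte = 26721 + 913 + 547 = 28181

28181


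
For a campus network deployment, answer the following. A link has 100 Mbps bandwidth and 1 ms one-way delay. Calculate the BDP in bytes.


Given: bandwidth = 100 Mbps, delay = 1 ms
BDP in bits = 100 * 10^6 * 1 / 1000
BDP in bits = 100000
BDP in bytes = 100000 / 8 = 12500

12500


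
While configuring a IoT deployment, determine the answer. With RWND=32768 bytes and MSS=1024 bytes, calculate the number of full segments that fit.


Given: RWND = 32768 bytes, MSS = 1024 bytes
Full segments = floor(RWND / MSS)
Full segments = floor(32768 / 1024)
Full segments = floor(32.0) = 32

32


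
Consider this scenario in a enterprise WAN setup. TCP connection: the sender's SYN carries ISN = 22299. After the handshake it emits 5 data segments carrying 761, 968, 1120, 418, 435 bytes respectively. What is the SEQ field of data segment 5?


The SYN occupies sequence number ISN = 22299, so the first data byte is ISN + 1 = 22300.
SEQ of data segment i = (ISN + 1) + sum of payload sizes of segments 1..i-1.
Segment 1: SEQ = 22300, payload = 761 bytes
Segment 2: SEQ = 23061, payload = 968 bytes
Segment 3: SEQ = 24029, payload = 1120 bytes
Segment 4: SEQ = 25149, payload = 418 bytes
Segment 5: SEQ = 25567, payload = 435 bytes
SEQ of segment 5 = 22300 + 761 + 968 + 1120 + 418 = 25567

25567


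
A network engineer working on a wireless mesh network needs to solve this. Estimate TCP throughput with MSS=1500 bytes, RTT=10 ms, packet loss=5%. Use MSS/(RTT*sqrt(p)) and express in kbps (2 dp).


Given: MSS = 1500 bytes, RTT = 10 ms, loss = 5%
RTT in seconds = 10 / 1000 = 0.01
Loss rate = 5% = 0.05
sqrt(loss) = sqrt(0.05) = 0.223606797750
Throughput (bytes/s) = 1500 / (0.01 * 0.223606797750) = 670820.3932
Throughput (kbps) = 670820.3932 * 8 / 1000 = 5366.563146 -> 5366.56 kbps (2 dp)

5366.56


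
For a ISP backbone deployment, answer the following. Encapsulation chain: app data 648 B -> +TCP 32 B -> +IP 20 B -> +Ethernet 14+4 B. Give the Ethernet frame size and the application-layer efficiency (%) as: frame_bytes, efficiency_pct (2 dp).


TCP segment = 648 + 32 = 680 B
IP packet = 680 + 20 = 700 B
Ethernet frame = 700 + 14 + 4 = 718 B
Efficiency = app / frame = 648 / 718 = 0.902507 = 90.2507% -> 90.25% (2 dp)

718, 90.25


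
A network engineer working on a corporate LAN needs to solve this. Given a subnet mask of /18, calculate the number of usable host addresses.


Given: subnet mask /18
Host bits = 32 - 18 = 14
Total addresses = 2^14 = 16384
Usable hosts = 16384 - 2 (network + broadcast) = 16382

16382


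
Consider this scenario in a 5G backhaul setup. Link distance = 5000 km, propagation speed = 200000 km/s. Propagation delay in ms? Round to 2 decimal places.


Given: distance = 5000 km, speed = 200000 km/s
Delay = distance / speed = 5000 / 200000 seconds
Delay in ms = 5000 * 1000 / 200000
Delay = 25.0000 ms
Rounded to 2 dp = 25.00 ms

25.00


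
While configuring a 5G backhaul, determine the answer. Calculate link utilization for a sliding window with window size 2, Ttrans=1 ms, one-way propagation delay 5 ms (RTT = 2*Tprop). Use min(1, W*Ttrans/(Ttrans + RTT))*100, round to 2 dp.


Given: W = 2, Ttrans = 1 ms, RTT = 10 ms (= 2 * Tprop, Tprop = 5 ms)
Cycle time = Ttrans + RTT = 1 + 10 = 11 ms (first packet sent until its ACK returns)
W * Ttrans = 2 * 1 = 2 ms of sending per cycle
W * Ttrans / (Ttrans + RTT) = 2 / 11 = 0.181818
U = min(1, 0.181818) = 0.181818
U% = 18.18%

18.18


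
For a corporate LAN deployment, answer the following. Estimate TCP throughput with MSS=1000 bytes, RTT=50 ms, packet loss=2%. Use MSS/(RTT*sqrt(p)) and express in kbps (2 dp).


Given: MSS = 1000 bytes, RTT = 50 ms, loss = 2%
RTT in seconds = 50 / 1000 = 0.05
Loss rate = 2% = 0.02
sqrt(loss) = sqrt(0.02) = 0.141421356237
Throughput (bytes/s) = 1000 / (0.05 * 0.141421356237) = 141421.3562
Throughput (kbps) = 141421.3562 * 8 / 1000 = 1131.370850 -> 1131.37 kbps (2 dp)

1131.37


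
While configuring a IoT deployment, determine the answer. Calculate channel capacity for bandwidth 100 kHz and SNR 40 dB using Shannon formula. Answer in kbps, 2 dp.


Given: B = 100 kHz, SNR = 40 dB
SNR linear = 10^(40/10) = 10000
1 + SNR = 10001
log2(10001) = 13.2878566418
C = 100 * 1000 * 13.2878566418 = 1328785.6642 bps
C = 1328.785664 kbps -> 1328.79 kbps (2 dp)

1328.79


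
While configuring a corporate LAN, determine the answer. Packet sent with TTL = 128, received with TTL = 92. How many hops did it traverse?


Given: initial TTL = 128, received TTL = 92
Hops = initial TTL - received TTL
Hops = 128 - 92 = 36

36


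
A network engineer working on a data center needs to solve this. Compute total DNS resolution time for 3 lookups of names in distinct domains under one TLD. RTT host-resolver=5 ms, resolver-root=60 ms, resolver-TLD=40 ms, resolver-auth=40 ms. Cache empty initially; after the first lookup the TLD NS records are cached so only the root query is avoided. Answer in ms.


Lookup 1 (cold cache): local + root + TLD + auth = 5 + 60 + 40 + 40 = 145 ms
Lookups 2..3 (TLD NS cached -> skip root; new domain -> still ask TLD and auth): local + TLD + auth = 5 + 40 + 40 = 85 ms each
Remaining 2 lookups: 2 * 85 = 170 ms
Total = 145 + 170 = 315 ms

315


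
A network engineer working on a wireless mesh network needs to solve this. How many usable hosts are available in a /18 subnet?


Given: subnet mask /18
Host bits = 32 - 18 = 14
Total addresses = 2^14 = 16384
Usable hosts = 16384 - 2 (network + broadcast) = 16382

16382


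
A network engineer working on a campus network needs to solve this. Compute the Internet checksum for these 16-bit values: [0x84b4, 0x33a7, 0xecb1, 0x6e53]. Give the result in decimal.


Given words: [0x84b4, 0x33a7, 0xecb1, 0x6e53]
Step 1: Sum all words
Raw sum = 33972 + 13223 + 60593 + 28243 = 136031
Step 2: Fold carry: (4959 + 2) = 4961
One's complement = ~4961 & 0xFFFF = 60574

60574


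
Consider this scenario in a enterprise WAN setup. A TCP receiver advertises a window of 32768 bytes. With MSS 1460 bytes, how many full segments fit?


Given: RWND = 32768 bytes, MSS = 1460 bytes
Full segments = floor(RWND / MSS)
Full segments = floor(32768 / 1460)
Full segments = floor(22.4438) = 22

22


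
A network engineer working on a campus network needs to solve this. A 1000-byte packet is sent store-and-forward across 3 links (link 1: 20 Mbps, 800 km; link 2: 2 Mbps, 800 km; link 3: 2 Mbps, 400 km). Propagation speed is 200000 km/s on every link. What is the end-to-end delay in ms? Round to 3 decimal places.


Packet = 1000 bytes = 8000 bits. Store-and-forward: sum (t_trans + t_prop) per link.
Link 1: t_trans = 8000/(20*10^6) s = 0.4000 ms; t_prop = 800/200000 s = 4.0000 ms; subtotal = 4.4000 ms
Link 2: t_trans = 8000/(2*10^6) s = 4.0000 ms; t_prop = 800/200000 s = 4.0000 ms; subtotal = 8.0000 ms
Link 3: t_trans = 8000/(2*10^6) s = 4.0000 ms; t_prop = 400/200000 s = 2.0000 ms; subtotal = 6.0000 ms
End-to-end = 4.4000 + 8.0000 + 6.0000 = 18.4000 ms -> 18.400 ms (3 dp)

18.400


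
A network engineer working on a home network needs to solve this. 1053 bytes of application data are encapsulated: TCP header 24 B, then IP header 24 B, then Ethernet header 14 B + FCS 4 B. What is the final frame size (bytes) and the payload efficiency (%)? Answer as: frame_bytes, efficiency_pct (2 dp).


TCP segment = 1053 + 24 = 1077 B
IP packet = 1077 + 24 = 1101 B
Ethernet frame = 1101 + 14 + 4 = 1119 B
Efficiency = app / frame = 1053 / 1119 = 0.941019 = 94.1019% -> 94.10% (2 dp)

1119, 94.10


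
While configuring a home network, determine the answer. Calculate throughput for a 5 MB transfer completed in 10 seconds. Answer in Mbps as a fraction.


Given: file = 5 MB, time = 10 s
File in Mb = 5 * 8 = 40 Mb
Throughput = 40 / 10 Mbps
Throughput = 4 Mbps

4


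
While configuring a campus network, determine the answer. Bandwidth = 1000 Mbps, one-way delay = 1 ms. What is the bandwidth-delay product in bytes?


Given: bandwidth = 1000 Mbps, delay = 1 ms
BDP in bits = 1000 * 10^6 * 1 / 1000
BDP in bits = 1000000
BDP in bytes = 1000000 / 8 = 125000

125000


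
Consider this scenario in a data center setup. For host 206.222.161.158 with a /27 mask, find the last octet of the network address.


Given: IP = 206.222.161.158, prefix = /27
Subnet mask = 255.255.255.224
Last octet of IP: 158
Last octet of mask: 224
Network last octet = 158 AND 224 = 128

128


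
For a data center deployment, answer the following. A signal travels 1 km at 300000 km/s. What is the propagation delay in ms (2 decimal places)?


Given: distance = 1 km, speed = 300000 km/s
Delay = distance / speed = 1 / 300000 seconds
Delay in ms = 1 * 1000 / 300000
Delay = 0.0033 ms
Rounded to 2 dp = 0.00 ms

0.00


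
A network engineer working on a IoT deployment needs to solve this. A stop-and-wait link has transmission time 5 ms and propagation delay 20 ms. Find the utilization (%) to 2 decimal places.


Given: Ttrans = 5 ms, Tprop = 20 ms
RTT = 2 * Tprop = 2 * 20 = 40 ms
U = Ttrans / (Ttrans + RTT)
U = 5 / (5 + 40)
U = 5 / 45 = 0.111111
U% = 11.11%

11.11


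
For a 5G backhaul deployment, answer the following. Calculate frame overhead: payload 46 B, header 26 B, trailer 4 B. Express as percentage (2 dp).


Given: payload = 46 B, header = 26 B, trailer = 4 B
Overhead bytes = header + trailer = 26 + 4 = 30
Total frame = payload + overhead = 46 + 30 = 76
Overhead % = 30 / 76 * 100 = 39.4737% -> 39.47% (2 dp)

39.47


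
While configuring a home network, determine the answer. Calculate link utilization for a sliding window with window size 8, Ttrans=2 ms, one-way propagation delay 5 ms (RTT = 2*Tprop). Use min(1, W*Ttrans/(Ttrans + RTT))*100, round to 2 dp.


Given: W = 8, Ttrans = 2 ms, RTT = 10 ms (= 2 * Tprop, Tprop = 5 ms)
Cycle time = Ttrans + RTT = 2 + 10 = 12 ms (first packet sent until its ACK returns)
W * Ttrans = 8 * 2 = 16 ms of sending per cycle
W * Ttrans / (Ttrans + RTT) = 16 / 12 = 1.333333
U = min(1, 1.333333) = 1.000000
U% = 100.00%

100.00


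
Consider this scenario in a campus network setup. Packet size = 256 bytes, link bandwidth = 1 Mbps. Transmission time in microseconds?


Given: packet = 256 bytes, bandwidth = 1 Mbps
Packet in bits = 256 * 8 = 2048 bits
Bandwidth = 1 * 10^6 = 1000000 bps
Time = 2048 / 1000000 seconds
Time in us = 2048 * 10^6 / 1000000 = 2048

2048


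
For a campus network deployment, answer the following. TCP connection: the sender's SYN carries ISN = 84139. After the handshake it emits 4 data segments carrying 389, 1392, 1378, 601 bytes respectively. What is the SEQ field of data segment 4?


The SYN occupies sequence number ISN = 84139, so the first data byte is ISN + 1 = 84140.
SEQ of data segment i = (ISN + 1) + sum of payload sizes of segments 1..i-1.
Segment 1: SEQ = 84140, payload = 389 bytes
Segment 2: SEQ = 84529, payload = 1392 bytes
Segment 3: SEQ = 85921, payload = 1378 bytes
Segment 4: SEQ = 87299, payload = 601 bytes
SEQ of segment 4 = 84140 + 389 + 1392 + 1378 = 87299

87299


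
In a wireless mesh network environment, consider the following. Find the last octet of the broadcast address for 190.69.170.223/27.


Given: IP = 190.69.170.223, prefix = /27
Host bits = 32 - 27 = 5
Network last octet = 223 AND mask = 192
Host part size = 2^5 - 1 = 31
Broadcast last octet = 192 OR 31 = 223

223


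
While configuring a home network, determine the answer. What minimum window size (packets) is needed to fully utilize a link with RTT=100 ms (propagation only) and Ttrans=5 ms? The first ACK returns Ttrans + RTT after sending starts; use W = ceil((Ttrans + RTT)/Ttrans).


Given: Ttrans = 5 ms, RTT = 100 ms (= 2 * Tprop, Tprop = 50 ms)
Time until first ACK returns = Ttrans + RTT = 5 + 100 = 105 ms
Need W * Ttrans >= Ttrans + RTT  ->  W >= (Ttrans + RTT) / Ttrans
(Ttrans + RTT) / Ttrans = 105 / 5 = 21
W_min = ceil(21) = 21

21


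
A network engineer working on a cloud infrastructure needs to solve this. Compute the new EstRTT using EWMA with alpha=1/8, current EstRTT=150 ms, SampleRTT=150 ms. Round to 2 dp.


Given: EstRTT = 150 ms, SampleRTT = 150 ms, alpha = 1/8
New EstRTT = (1 - alpha) * EstRTT + alpha * SampleRTT
(7/8) * 150 = 131.25
(1/8) * 150 = 18.75
New EstRTT = 131.25 + 18.75 = 150 ms -> 150.00 ms (2 dp)

150.00


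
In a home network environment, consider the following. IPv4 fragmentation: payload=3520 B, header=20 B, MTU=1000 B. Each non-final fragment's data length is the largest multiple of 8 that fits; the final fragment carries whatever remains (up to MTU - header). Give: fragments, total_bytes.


Max data per non-final fragment = floor((MTU - header)/8)*8 = floor((1000 - 20)/8)*8 = floor(980/8)*8 = 976 B
Final fragment needs no 8-byte alignment: it can carry up to MTU - header = 980 B
Non-final fragments needed = ceil((payload - 980) / 976) = ceil(2540/976) = ceil(2.6025) = 3
Number of fragments = 3 + 1 = 4
Fragment sizes (data): 3 * 976 B + 592 B (last, 592 <= 980 OK)
Total bytes sent = payload + n_frags * header = 3520 + 4*20 = 3520 + 80 = 3600 B

4, 3600


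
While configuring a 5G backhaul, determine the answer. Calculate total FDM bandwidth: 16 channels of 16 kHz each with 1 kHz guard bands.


Given: 16 channels, 16 kHz each, guard = 1 kHz
Channel bandwidth = 16 * 16 = 256 kHz
Guard bands = 15 gaps * 1 kHz = 15 kHz
Total = 256 + 15 = 271 kHz

271


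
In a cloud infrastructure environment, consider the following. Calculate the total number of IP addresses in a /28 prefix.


Given: CIDR prefix /28
Host bits = 32 - 28 = 4
Total addresses = 2^4 = 16

16


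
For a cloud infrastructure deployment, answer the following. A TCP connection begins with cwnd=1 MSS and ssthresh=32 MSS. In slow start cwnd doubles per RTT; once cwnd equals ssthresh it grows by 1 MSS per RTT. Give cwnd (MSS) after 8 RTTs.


RTT 0: cwnd = 1 MSS (initial)
RTT 1: cwnd = 2 MSS (slow start, doubled)
RTT 2: cwnd = 4 MSS (slow start, doubled)
RTT 3: cwnd = 8 MSS (slow start, doubled)
RTT 4: cwnd = 16 MSS (slow start, doubled)
RTT 5: cwnd = 32 MSS (slow start, doubled)
RTT 6: cwnd = 33 MSS (congestion avoidance, +1)
RTT 7: cwnd = 34 MSS (congestion avoidance, +1)
RTT 8: cwnd = 35 MSS (congestion avoidance, +1)

35


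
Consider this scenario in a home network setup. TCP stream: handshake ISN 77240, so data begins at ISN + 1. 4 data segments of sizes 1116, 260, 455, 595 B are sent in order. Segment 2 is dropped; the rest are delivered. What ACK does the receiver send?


SYN uses sequence number 77240; first data byte = ISN + 1 = 77241.
Segment 1: SEQ = 77241, len = 1116 B, covers [77241, 78356]
Segment 2: SEQ = 78357, len = 260 B, covers [78357, 78616] [LOST]
Segment 3: SEQ = 78617, len = 455 B, covers [78617, 79071]
Segment 4: SEQ = 79072, len = 595 B, covers [79072, 79666]
In-order data received: bytes [77241, 78356] (segments 1..1).
Segment 2 missing -> gap begins at byte 78357; later segments buffered out of order.
Cumulative ACK = next expected in-order byte = 77241 + 1116 = 78357

78357


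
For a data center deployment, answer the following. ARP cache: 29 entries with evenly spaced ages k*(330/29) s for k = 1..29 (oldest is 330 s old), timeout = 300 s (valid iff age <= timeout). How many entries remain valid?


Ages are k * 330/29 s for k = 1..29 (spacing = 11.3793 s).
Entry k is valid iff k * 330/29 <= 300 iff k <= 29 * 300 / 330 = 26.3636
n_valid = floor(26.3636) = 26
(n_stale = 29 - 26 = 3)

26


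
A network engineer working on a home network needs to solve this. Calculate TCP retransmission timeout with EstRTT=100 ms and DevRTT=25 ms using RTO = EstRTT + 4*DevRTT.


Given: EstRTT = 100 ms, DevRTT = 25 ms
Timeout = EstRTT + 4 * DevRTT
4 * DevRTT = 4 * 25 = 100
Timeout = 100 + 100 = 200 ms

200


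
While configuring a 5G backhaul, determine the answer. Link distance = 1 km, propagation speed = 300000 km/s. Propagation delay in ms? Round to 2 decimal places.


Given: distance = 1 km, speed = 300000 km/s
Delay = distance / speed = 1 / 300000 seconds
Delay in ms = 1 * 1000 / 300000
Delay = 0.0033 ms
Rounded to 2 dp = 0.00 ms

0.00


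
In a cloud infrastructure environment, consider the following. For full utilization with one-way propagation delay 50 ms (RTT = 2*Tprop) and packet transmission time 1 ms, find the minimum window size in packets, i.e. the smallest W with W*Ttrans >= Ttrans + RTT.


Given: Ttrans = 1 ms, RTT = 100 ms (= 2 * Tprop, Tprop = 50 ms)
Time until first ACK returns = Ttrans + RTT = 1 + 100 = 101 ms
Need W * Ttrans >= Ttrans + RTT  ->  W >= (Ttrans + RTT) / Ttrans
(Ttrans + RTT) / Ttrans = 101 / 1 = 101
W_min = ceil(101) = 101

101


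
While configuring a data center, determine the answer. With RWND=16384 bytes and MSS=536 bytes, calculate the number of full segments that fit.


Given: RWND = 16384 bytes, MSS = 536 bytes
Full segments = floor(RWND / MSS)
Full segments = floor(16384 / 536)
Full segments = floor(30.5672) = 30

30


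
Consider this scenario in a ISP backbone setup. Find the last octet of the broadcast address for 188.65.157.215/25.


Given: IP = 188.65.157.215, prefix = /25
Host bits = 32 - 25 = 7
Network last octet = 215 AND mask = 128
Host part size = 2^7 - 1 = 127
Broadcast last octet = 128 OR 127 = 255

255


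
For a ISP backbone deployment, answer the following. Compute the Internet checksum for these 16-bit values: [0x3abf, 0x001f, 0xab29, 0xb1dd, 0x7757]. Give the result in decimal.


Given words: [0x3abf, 0x001f, 0xab29, 0xb1dd, 0x7757]
Step 1: Sum all words
Raw sum = 15039 + 31 + 43817 + 45533 + 30551 = 134971
Step 2: Fold carry: (3899 + 2) = 3901
One's complement = ~3901 & 0xFFFF = 61634

61634


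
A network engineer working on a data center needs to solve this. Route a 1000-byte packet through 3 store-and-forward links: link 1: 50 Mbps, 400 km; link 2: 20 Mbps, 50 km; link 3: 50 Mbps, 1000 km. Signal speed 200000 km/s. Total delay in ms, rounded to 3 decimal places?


Packet = 1000 bytes = 8000 bits. Store-and-forward: sum (t_trans + t_prop) per link.
Link 1: t_trans = 8000/(50*10^6) s = 0.1600 ms; t_prop = 400/200000 s = 2.0000 ms; subtotal = 2.1600 ms
Link 2: t_trans = 8000/(20*10^6) s = 0.4000 ms; t_prop = 50/200000 s = 0.2500 ms; subtotal = 0.6500 ms
Link 3: t_trans = 8000/(50*10^6) s = 0.1600 ms; t_prop = 1000/200000 s = 5.0000 ms; subtotal = 5.1600 ms
End-to-end = 2.1600 + 0.6500 + 5.1600 = 7.9700 ms -> 7.970 ms (3 dp)

7.970


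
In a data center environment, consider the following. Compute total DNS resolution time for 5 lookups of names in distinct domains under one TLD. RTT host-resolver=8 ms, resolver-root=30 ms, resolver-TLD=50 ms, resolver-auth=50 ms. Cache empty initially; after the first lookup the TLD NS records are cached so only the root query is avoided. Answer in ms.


Lookup 1 (cold cache): local + root + TLD + auth = 8 + 30 + 50 + 50 = 138 ms
Lookups 2..5 (TLD NS cached -> skip root; new domain -> still ask TLD and auth): local + TLD + auth = 8 + 50 + 50 = 108 ms each
Remaining 4 lookups: 4 * 108 = 432 ms
Total = 138 + 432 = 570 ms

570


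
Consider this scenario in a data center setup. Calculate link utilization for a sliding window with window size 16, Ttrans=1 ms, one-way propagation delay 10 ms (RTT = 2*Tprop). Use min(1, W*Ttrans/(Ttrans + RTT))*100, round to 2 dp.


Given: W = 16, Ttrans = 1 ms, RTT = 20 ms (= 2 * Tprop, Tprop = 10 ms)
Cycle time = Ttrans + RTT = 1 + 20 = 21 ms (first packet sent until its ACK returns)
W * Ttrans = 16 * 1 = 16 ms of sending per cycle
W * Ttrans / (Ttrans + RTT) = 16 / 21 = 0.761905
U = min(1, 0.761905) = 0.761905
U% = 76.19%

76.19


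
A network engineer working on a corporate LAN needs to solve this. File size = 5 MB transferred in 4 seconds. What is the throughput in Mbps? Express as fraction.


Given: file = 5 MB, time = 4 s
File in Mb = 5 * 8 = 40 Mb
Throughput = 40 / 4 Mbps
Throughput = 10 Mbps

10


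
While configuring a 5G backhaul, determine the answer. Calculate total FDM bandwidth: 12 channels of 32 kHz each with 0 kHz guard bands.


Given: 12 channels, 32 kHz each, guard = 0 kHz
Channel bandwidth = 12 * 32 = 384 kHz
Guard bands = 11 gaps * 0 kHz = 0 kHz
Total = 384 + 0 = 384 kHz

384


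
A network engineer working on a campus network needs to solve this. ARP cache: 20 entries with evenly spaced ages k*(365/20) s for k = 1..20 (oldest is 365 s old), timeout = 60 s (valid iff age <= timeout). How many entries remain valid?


Ages are k * 365/20 s for k = 1..20 (spacing = 18.2500 s).
Entry k is valid iff k * 365/20 <= 60 iff k <= 20 * 60 / 365 = 3.2877
n_valid = floor(3.2877) = 3
(n_stale = 20 - 3 = 17)

3


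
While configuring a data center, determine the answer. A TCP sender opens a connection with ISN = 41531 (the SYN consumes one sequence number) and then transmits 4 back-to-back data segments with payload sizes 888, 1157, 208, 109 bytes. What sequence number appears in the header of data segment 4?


The SYN occupies sequence number ISN = 41531, so the first data byte is ISN + 1 = 41532.
SEQ of data segment i = (ISN + 1) + sum of payload sizes of segments 1..i-1.
Segment 1: SEQ = 41532, payload = 888 bytes
Segment 2: SEQ = 42420, payload = 1157 bytes
Segment 3: SEQ = 43577, payload = 208 bytes
Segment 4: SEQ = 43785, payload = 109 bytes
SEQ of segment 4 = 41532 + 888 + 1157 + 208 = 43785

43785


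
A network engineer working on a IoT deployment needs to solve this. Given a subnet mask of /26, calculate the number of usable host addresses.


Given: subnet mask /26
Host bits = 32 - 26 = 6
Total addresses = 2^6 = 64
Usable hosts = 64 - 2 (network + broadcast) = 62

62


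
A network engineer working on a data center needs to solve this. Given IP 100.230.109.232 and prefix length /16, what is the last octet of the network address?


Given: IP = 100.230.109.232, prefix = /16
Subnet mask = 255.255.0.0
Last octet of IP: 232
Last octet of mask: 0
Network last octet = 232 AND 0 = 0

0


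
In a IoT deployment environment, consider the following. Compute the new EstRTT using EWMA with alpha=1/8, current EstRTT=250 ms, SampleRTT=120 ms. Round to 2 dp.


Given: EstRTT = 250 ms, SampleRTT = 120 ms, alpha = 1/8
New EstRTT = (1 - alpha) * EstRTT + alpha * SampleRTT
(7/8) * 250 = 218.75
(1/8) * 120 = 15
New EstRTT = 218.75 + 15 = 233.75 ms -> 233.75 ms (2 dp)

233.75


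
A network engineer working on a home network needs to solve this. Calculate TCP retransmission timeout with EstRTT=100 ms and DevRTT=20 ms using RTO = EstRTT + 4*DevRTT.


Given: EstRTT = 100 ms, DevRTT = 20 ms
Timeout = EstRTT + 4 * DevRTT
4 * DevRTT = 4 * 20 = 80
Timeout = 100 + 80 = 180 ms

180


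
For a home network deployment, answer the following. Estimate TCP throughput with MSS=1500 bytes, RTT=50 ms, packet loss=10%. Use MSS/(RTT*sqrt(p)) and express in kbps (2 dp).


Given: MSS = 1500 bytes, RTT = 50 ms, loss = 10%
RTT in seconds = 50 / 1000 = 0.05
Loss rate = 10% = 0.1
sqrt(loss) = sqrt(0.1) = 0.316227766017
Throughput (bytes/s) = 1500 / (0.05 * 0.316227766017) = 94868.3298
Throughput (kbps) = 94868.3298 * 8 / 1000 = 758.946638 -> 758.95 kbps (2 dp)

758.95


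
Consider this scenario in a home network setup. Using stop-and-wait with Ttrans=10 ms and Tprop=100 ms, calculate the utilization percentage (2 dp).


Given: Ttrans = 10 ms, Tprop = 100 ms
RTT = 2 * Tprop = 2 * 100 = 200 ms
U = Ttrans / (Ttrans + RTT)
U = 10 / (10 + 200)
U = 10 / 210 = 0.047619
U% = 4.76%

4.76


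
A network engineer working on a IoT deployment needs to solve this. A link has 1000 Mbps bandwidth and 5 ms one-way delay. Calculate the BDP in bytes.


Given: bandwidth = 1000 Mbps, delay = 5 ms
BDP in bits = 1000 * 10^6 * 5 / 1000
BDP in bits = 5000000
BDP in bytes = 5000000 / 8 = 625000

625000


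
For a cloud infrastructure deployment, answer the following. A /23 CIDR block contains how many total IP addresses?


Given: CIDR prefix /23
Host bits = 32 - 23 = 9
Total addresses = 2^9 = 512

512


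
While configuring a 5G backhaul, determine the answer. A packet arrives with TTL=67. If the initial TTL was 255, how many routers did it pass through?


Given: initial TTL = 255, received TTL = 67
Hops = initial TTL - received TTL
Hops = 255 - 67 = 188

188


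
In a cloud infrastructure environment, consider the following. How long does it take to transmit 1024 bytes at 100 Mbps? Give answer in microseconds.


Given: packet = 1024 bytes, bandwidth = 100 Mbps
Packet in bits = 1024 * 8 = 8192 bits
Bandwidth = 100 * 10^6 = 100000000 bps
Time = 8192 / 100000000 seconds
Time in us = 8192 * 10^6 / 100000000 = 81.92

81.92


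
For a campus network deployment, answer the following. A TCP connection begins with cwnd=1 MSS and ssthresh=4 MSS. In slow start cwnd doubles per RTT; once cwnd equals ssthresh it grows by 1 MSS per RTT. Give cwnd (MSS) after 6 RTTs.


RTT 0: cwnd = 1 MSS (initial)
RTT 1: cwnd = 2 MSS (slow start, doubled)
RTT 2: cwnd = 4 MSS (slow start, doubled)
RTT 3: cwnd = 5 MSS (congestion avoidance, +1)
RTT 4: cwnd = 6 MSS (congestion avoidance, +1)
RTT 5: cwnd = 7 MSS (congestion avoidance, +1)
RTT 6: cwnd = 8 MSS (congestion avoidance, +1)

8


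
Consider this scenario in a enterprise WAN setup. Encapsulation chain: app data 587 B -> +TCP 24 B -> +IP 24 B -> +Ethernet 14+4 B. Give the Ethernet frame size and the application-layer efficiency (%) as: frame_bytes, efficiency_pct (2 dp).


TCP segment = 587 + 24 = 611 B
IP packet = 611 + 24 = 635 B
Ethernet frame = 635 + 14 + 4 = 653 B
Efficiency = app / frame = 587 / 653 = 0.898928 = 89.8928% -> 89.89% (2 dp)

653, 89.89


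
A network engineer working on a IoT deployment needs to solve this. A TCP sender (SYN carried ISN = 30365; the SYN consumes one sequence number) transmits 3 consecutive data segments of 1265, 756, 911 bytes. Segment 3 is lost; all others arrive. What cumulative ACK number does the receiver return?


SYN uses sequence number 30365; first data byte = ISN + 1 = 30366.
Segment 1: SEQ = 30366, len = 1265 B, covers [30366, 31630]
Segment 2: SEQ = 31631, len = 756 B, covers [31631, 32386]
Segment 3: SEQ = 32387, len = 911 B, covers [32387, 33297] [LOST]
In-order data received: bytes [30366, 32386] (segments 1..2).
Segment 3 missing -> gap begins at byte 32387.
Cumulative ACK = next expected in-order byte = 30366 + 1265 + 756 = 32387

32387


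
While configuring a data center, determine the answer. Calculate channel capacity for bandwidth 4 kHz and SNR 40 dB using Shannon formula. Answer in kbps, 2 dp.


Given: B = 4 kHz, SNR = 40 dB
SNR linear = 10^(40/10) = 10000
1 + SNR = 10001
log2(10001) = 13.2878566418
C = 4 * 1000 * 13.2878566418 = 53151.4266 bps
C = 53.151427 kbps -> 53.15 kbps (2 dp)

53.15


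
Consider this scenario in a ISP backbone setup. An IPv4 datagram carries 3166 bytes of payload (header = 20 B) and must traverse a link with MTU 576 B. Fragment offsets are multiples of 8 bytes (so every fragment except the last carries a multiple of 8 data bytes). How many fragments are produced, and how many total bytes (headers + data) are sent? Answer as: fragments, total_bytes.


Max data per non-final fragment = floor((MTU - header)/8)*8 = floor((576 - 20)/8)*8 = floor(556/8)*8 = 552 B
Final fragment needs no 8-byte alignment: it can carry up to MTU - header = 556 B
Non-final fragments needed = ceil((payload - 556) / 552) = ceil(2610/552) = ceil(4.7283) = 5
Number of fragments = 5 + 1 = 6
Fragment sizes (data): 5 * 552 B + 406 B (last, 406 <= 556 OK)
Total bytes sent = payload + n_frags * header = 3166 + 6*20 = 3166 + 120 = 3286 B

6, 3286
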